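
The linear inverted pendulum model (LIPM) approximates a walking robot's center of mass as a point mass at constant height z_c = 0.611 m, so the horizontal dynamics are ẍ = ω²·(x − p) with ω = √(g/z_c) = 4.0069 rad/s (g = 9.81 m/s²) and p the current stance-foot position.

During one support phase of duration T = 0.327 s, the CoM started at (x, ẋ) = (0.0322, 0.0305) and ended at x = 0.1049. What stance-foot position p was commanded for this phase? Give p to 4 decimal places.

ωT = 4.0069·0.327 = 1.310256; cosh(ωT) = 1.988437, sinh(ωT) = 1.718686
x(T) = p + (x₀−p)·cosh(ωT) + (ẋ₀/ω)·sinh(ωT) ⇒ p·(1 − cosh) = x(T) − x₀·cosh − (ẋ₀/ω)·sinh
numerator   = 0.1049 − (0.0322)·1.988437 − (0.0305/4.0069)·1.718686 = 0.027790
denominator = 1 − 1.988437 = -0.988437
p = 0.027790 / -0.988437 = -0.0281

p = -0.0281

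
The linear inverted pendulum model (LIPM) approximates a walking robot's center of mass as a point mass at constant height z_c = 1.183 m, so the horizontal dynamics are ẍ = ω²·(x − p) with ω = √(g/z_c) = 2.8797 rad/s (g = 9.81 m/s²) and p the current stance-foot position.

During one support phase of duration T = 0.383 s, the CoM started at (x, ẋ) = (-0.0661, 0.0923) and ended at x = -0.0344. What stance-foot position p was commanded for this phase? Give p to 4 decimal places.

p = -0.0493

ωT = 2.8797·0.383 = 1.102925; cosh(ωT) = 1.672433, sinh(ωT) = 1.340534
x(T) = p + (x₀−p)·cosh(ωT) + (ẋ₀/ω)·sinh(ωT) ⇒ p·(1 − cosh) = x(T) − x₀·cosh − (ẋ₀/ω)·sinh
numerator   = -0.0344 − (-0.0661)·1.672433 − (0.0923/2.8797)·1.340534 = 0.033181
denominator = 1 − 1.672433 = -0.672433
p = 0.033181 / -0.672433 = -0.0493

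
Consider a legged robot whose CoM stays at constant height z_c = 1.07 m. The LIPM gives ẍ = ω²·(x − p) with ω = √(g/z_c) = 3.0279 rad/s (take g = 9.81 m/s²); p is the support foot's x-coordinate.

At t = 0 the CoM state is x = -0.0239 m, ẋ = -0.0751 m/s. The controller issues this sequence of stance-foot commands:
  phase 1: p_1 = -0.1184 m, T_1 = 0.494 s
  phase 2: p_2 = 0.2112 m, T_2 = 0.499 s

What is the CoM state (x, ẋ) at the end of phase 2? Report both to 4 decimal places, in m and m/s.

phase 1: p=-0.1184, T=0.494, ωT=1.495783, cosh=2.343450, sinh=2.119377; start (x,ẋ)=(-0.023900, -0.075100) → end (x,ẋ)=(0.050490, 0.430438)
phase 2: p=0.2112, T=0.499, ωT=1.510922, cosh=2.375807, sinh=2.155100; start (x,ẋ)=(0.050490, 0.430438) → end (x,ẋ)=(0.135747, -0.026065)

x = 0.1357, ẋ = -0.0261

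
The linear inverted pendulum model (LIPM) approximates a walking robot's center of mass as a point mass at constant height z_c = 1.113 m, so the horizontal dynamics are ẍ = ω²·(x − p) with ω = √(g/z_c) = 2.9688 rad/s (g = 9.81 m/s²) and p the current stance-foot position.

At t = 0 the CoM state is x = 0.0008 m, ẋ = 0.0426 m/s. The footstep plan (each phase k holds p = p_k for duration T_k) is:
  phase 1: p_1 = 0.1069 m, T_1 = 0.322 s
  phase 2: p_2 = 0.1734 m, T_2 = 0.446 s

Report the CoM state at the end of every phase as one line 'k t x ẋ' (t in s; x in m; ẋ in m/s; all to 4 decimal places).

1 0.3220 -0.0356 -0.2855
2 0.7680 -0.4151 -1.6581

phase 1: p=0.1069, T=0.322, ωT=0.955954, cosh=1.492798, sinh=1.108352; start (x,ẋ)=(0.000800, 0.042600) → end (x,ẋ)=(-0.035582, -0.285526)
phase 2: p=0.1734, T=0.446, ωT=1.324085, cosh=2.012395, sinh=1.746349; start (x,ẋ)=(-0.035582, -0.285526) → end (x,ẋ)=(-0.415110, -1.658071)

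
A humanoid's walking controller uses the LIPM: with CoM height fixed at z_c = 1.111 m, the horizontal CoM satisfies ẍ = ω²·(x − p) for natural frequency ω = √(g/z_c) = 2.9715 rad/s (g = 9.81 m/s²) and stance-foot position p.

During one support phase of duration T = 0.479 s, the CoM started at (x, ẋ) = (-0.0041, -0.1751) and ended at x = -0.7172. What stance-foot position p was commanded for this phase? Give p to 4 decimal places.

ωT = 2.9715·0.479 = 1.423348; cosh(ωT) = 2.195951, sinh(ωT) = 1.955045
x(T) = p + (x₀−p)·cosh(ωT) + (ẋ₀/ω)·sinh(ωT) ⇒ p·(1 − cosh) = x(T) − x₀·cosh − (ẋ₀/ω)·sinh
numerator   = -0.7172 − (-0.0041)·2.195951 − (-0.1751/2.9715)·1.955045 = -0.592993
denominator = 1 − 2.195951 = -1.195951
p = -0.592993 / -1.195951 = 0.4958

p = 0.4958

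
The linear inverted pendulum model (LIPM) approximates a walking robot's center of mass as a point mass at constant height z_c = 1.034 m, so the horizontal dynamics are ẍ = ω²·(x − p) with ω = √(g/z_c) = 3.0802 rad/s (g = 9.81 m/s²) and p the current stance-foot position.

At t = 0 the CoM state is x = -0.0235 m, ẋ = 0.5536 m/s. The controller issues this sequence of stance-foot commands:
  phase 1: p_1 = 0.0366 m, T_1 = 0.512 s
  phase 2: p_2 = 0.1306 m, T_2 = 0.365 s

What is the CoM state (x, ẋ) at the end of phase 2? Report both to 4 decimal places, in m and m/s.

x = 0.8538, ẋ = 2.3713

phase 1: p=0.0366, T=0.512, ωT=1.577062, cosh=2.523648, sinh=2.317067; start (x,ẋ)=(-0.023500, 0.553600) → end (x,ẋ)=(0.301372, 0.968156)
phase 2: p=0.1306, T=0.365, ωT=1.124273, cosh=1.701433, sinh=1.376545; start (x,ẋ)=(0.301372, 0.968156) → end (x,ẋ)=(0.853827, 2.371332)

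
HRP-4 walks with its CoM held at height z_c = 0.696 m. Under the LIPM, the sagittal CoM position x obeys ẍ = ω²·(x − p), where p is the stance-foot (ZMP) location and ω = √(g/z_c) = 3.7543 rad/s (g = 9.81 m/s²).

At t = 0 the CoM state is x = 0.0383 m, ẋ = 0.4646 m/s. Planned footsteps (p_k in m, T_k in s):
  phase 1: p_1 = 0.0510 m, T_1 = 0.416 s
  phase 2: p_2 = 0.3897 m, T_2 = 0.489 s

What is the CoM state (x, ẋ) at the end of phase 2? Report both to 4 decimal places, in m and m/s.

phase 1: p=0.0510, T=0.416, ωT=1.561789, cosh=2.488551, sinh=2.278790; start (x,ẋ)=(0.038300, 0.464600) → end (x,ẋ)=(0.301399, 1.047529)
phase 2: p=0.3897, T=0.489, ωT=1.835853, cosh=3.214978, sinh=3.055501; start (x,ẋ)=(0.301399, 1.047529) → end (x,ẋ)=(0.958363, 2.354858)

x = 0.9584, ẋ = 2.3549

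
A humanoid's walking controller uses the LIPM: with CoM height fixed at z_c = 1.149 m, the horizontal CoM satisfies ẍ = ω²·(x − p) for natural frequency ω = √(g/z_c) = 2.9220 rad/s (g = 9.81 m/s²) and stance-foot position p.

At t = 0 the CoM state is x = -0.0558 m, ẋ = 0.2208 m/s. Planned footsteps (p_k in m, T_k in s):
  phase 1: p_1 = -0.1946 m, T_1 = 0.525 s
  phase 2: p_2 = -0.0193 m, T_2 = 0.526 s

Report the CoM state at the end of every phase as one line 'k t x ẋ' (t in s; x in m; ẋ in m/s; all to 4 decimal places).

1 0.5250 0.3092 1.4323
2 1.0510 1.8670 5.6133

phase 1: p=-0.1946, T=0.525, ωT=1.534050, cosh=2.426289, sinh=2.210629; start (x,ẋ)=(-0.055800, 0.220800) → end (x,ẋ)=(0.309214, 1.432297)
phase 2: p=-0.0193, T=0.526, ωT=1.536972, cosh=2.432759, sinh=2.217728; start (x,ẋ)=(0.309214, 1.432297) → end (x,ẋ)=(1.866976, 5.613275)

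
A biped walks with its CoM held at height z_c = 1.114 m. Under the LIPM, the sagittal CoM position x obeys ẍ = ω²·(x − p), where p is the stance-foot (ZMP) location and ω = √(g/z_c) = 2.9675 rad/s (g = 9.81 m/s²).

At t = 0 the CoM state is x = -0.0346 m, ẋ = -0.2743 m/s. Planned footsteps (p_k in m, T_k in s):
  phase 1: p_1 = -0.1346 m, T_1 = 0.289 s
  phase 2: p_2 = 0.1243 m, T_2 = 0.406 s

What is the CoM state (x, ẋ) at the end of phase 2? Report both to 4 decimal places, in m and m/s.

phase 1: p=-0.1346, T=0.289, ωT=0.857607, cosh=1.390845, sinh=0.966669; start (x,ẋ)=(-0.034600, -0.274300) → end (x,ẋ)=(-0.084869, -0.094650)
phase 2: p=0.1243, T=0.406, ωT=1.204805, cosh=1.817929, sinh=1.518179; start (x,ẋ)=(-0.084869, -0.094650) → end (x,ẋ)=(-0.304378, -1.114415)

x = -0.3044, ẋ = -1.1144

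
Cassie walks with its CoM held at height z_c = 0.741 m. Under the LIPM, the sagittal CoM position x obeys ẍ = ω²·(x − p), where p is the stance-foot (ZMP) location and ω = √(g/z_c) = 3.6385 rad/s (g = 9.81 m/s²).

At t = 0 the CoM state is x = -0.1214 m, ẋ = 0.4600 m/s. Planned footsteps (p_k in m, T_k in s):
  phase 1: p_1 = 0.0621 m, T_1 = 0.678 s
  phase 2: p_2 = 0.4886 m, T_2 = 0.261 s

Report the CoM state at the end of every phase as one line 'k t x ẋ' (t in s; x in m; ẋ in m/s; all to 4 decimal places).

1 0.6780 -0.2874 -1.1759
2 0.9390 -1.0196 -4.8501

phase 1: p=0.0621, T=0.678, ωT=2.466903, cosh=5.935368, sinh=5.850521; start (x,ẋ)=(-0.121400, 0.460000) → end (x,ẋ)=(-0.287384, -1.175917)
phase 2: p=0.4886, T=0.261, ωT=0.949649, cosh=1.485839, sinh=1.098962; start (x,ẋ)=(-0.287384, -1.175917) → end (x,ẋ)=(-1.019557, -4.850051)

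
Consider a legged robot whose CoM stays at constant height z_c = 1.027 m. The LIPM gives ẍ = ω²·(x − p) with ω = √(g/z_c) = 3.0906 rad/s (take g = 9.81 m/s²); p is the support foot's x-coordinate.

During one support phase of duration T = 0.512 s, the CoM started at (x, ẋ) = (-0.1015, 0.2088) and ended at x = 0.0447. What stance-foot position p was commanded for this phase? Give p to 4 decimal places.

p = -0.0942

ωT = 3.0906·0.512 = 1.582387; cosh(ωT) = 2.536022, sinh(ωT) = 2.330538
x(T) = p + (x₀−p)·cosh(ωT) + (ẋ₀/ω)·sinh(ωT) ⇒ p·(1 − cosh) = x(T) − x₀·cosh − (ẋ₀/ω)·sinh
numerator   = 0.0447 − (-0.1015)·2.536022 − (0.2088/3.0906)·2.330538 = 0.144656
denominator = 1 − 2.536022 = -1.536022
p = 0.144656 / -1.536022 = -0.0942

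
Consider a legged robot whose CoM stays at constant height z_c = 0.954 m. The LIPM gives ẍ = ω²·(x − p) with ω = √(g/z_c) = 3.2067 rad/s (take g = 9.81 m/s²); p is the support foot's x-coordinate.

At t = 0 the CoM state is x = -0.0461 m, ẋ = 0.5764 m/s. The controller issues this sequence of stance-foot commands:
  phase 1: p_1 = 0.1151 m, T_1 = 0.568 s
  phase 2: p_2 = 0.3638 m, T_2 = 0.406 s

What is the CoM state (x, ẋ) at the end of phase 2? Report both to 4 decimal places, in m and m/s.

x = 0.0760, ẋ = -0.6577

phase 1: p=0.1151, T=0.568, ωT=1.821406, cosh=3.171169, sinh=3.009371; start (x,ẋ)=(-0.046100, 0.576400) → end (x,ẋ)=(0.144838, 0.272258)
phase 2: p=0.3638, T=0.406, ωT=1.301920, cosh=1.974179, sinh=1.702170; start (x,ẋ)=(0.144838, 0.272258) → end (x,ẋ)=(0.076049, -0.657686)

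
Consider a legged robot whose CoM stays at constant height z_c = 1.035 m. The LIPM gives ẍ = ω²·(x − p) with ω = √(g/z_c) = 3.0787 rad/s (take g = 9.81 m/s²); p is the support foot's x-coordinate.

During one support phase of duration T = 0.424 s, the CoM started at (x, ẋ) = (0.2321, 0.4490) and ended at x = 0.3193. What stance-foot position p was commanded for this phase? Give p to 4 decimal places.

p = 0.3974

ωT = 3.0787·0.424 = 1.305369; cosh(ωT) = 1.980061, sinh(ωT) = 1.708988
x(T) = p + (x₀−p)·cosh(ωT) + (ẋ₀/ω)·sinh(ωT) ⇒ p·(1 − cosh) = x(T) − x₀·cosh − (ẋ₀/ω)·sinh
numerator   = 0.3193 − (0.2321)·1.980061 − (0.4490/3.0787)·1.708988 = -0.389512
denominator = 1 − 1.980061 = -0.980061
p = -0.389512 / -0.980061 = 0.3974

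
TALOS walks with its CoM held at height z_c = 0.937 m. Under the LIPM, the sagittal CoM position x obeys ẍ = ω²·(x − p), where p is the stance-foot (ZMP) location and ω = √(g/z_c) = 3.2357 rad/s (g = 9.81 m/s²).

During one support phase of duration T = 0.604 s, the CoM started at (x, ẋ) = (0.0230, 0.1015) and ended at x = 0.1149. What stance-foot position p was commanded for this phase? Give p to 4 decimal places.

ωT = 3.2357·0.604 = 1.954363; cosh(ωT) = 3.600537, sinh(ωT) = 3.458882
x(T) = p + (x₀−p)·cosh(ωT) + (ẋ₀/ω)·sinh(ωT) ⇒ p·(1 − cosh) = x(T) − x₀·cosh − (ẋ₀/ω)·sinh
numerator   = 0.1149 − (0.0230)·3.600537 − (0.1015/3.2357)·3.458882 = -0.076413
denominator = 1 − 3.600537 = -2.600537
p = -0.076413 / -2.600537 = 0.0294

p = 0.0294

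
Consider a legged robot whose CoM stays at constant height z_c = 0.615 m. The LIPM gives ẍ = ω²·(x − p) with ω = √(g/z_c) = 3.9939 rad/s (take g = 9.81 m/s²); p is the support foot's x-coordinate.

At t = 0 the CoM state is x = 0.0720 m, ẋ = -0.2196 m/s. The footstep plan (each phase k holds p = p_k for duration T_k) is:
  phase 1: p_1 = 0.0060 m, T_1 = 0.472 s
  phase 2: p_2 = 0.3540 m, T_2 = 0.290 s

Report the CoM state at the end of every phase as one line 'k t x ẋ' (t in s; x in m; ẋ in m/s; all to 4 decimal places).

phase 1: p=0.0060, T=0.472, ωT=1.885121, cosh=3.369480, sinh=3.217670; start (x,ẋ)=(0.072000, -0.219600) → end (x,ẋ)=(0.051466, 0.108231)
phase 2: p=0.3540, T=0.290, ωT=1.158231, cosh=1.749168, sinh=1.435127; start (x,ẋ)=(0.051466, 0.108231) → end (x,ẋ)=(-0.136292, -1.544736)

1 0.4720 0.0515 0.1082
2 0.7620 -0.1363 -1.5447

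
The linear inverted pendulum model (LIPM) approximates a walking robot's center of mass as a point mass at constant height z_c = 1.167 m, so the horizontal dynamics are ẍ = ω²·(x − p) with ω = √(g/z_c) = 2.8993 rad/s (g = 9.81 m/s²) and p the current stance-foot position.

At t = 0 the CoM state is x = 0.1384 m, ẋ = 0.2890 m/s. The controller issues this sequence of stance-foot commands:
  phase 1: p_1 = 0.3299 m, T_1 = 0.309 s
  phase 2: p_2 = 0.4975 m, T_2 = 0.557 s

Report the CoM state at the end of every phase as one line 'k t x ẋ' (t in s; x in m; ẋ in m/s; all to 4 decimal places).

phase 1: p=0.3299, T=0.309, ωT=0.895884, cosh=1.428873, sinh=1.020626; start (x,ẋ)=(0.138400, 0.289000) → end (x,ẋ)=(0.158006, -0.153724)
phase 2: p=0.4975, T=0.557, ωT=1.614910, cosh=2.613172, sinh=2.414264; start (x,ẋ)=(0.158006, -0.153724) → end (x,ẋ)=(-0.517663, -2.778054)

1 0.3090 0.1580 -0.1537
2 0.8660 -0.5177 -2.7781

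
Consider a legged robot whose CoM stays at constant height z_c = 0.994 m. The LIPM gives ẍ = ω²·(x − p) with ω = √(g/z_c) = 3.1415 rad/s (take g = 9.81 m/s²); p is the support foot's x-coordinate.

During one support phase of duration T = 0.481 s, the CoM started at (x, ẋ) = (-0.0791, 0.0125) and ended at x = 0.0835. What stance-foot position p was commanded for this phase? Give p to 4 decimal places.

ωT = 3.1415·0.481 = 1.511062; cosh(ωT) = 2.376107, sinh(ωT) = 2.155431
x(T) = p + (x₀−p)·cosh(ωT) + (ẋ₀/ω)·sinh(ωT) ⇒ p·(1 − cosh) = x(T) − x₀·cosh − (ẋ₀/ω)·sinh
numerator   = 0.0835 − (-0.0791)·2.376107 − (0.0125/3.1415)·2.155431 = 0.262874
denominator = 1 − 2.376107 = -1.376107
p = 0.262874 / -1.376107 = -0.1910

p = -0.1910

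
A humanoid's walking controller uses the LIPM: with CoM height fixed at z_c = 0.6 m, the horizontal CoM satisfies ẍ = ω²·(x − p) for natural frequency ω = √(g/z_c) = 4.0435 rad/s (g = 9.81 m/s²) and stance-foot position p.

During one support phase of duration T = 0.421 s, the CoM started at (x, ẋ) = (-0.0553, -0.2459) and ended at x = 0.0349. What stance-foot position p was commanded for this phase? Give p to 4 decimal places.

p = -0.1924

ωT = 4.0435·0.421 = 1.702313; cosh(ωT) = 2.834444, sinh(ωT) = 2.652182
x(T) = p + (x₀−p)·cosh(ωT) + (ẋ₀/ω)·sinh(ωT) ⇒ p·(1 − cosh) = x(T) − x₀·cosh − (ẋ₀/ω)·sinh
numerator   = 0.0349 − (-0.0553)·2.834444 − (-0.2459/4.0435)·2.652182 = 0.352934
denominator = 1 − 2.834444 = -1.834444
p = 0.352934 / -1.834444 = -0.1924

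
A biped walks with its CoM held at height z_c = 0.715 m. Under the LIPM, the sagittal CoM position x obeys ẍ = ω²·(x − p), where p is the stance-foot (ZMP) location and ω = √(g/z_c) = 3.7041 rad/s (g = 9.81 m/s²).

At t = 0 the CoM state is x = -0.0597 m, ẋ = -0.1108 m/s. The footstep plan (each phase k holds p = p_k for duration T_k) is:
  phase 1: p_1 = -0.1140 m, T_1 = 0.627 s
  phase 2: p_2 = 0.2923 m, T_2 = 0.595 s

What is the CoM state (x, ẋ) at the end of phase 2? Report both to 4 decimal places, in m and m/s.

x = -0.4433, ẋ = -2.5621

phase 1: p=-0.1140, T=0.627, ωT=2.322471, cosh=5.149439, sinh=5.051408; start (x,ẋ)=(-0.059700, -0.110800) → end (x,ẋ)=(0.014513, 0.445445)
phase 2: p=0.2923, T=0.595, ωT=2.203939, cosh=4.585503, sinh=4.475135; start (x,ẋ)=(0.014513, 0.445445) → end (x,ẋ)=(-0.443326, -2.562108)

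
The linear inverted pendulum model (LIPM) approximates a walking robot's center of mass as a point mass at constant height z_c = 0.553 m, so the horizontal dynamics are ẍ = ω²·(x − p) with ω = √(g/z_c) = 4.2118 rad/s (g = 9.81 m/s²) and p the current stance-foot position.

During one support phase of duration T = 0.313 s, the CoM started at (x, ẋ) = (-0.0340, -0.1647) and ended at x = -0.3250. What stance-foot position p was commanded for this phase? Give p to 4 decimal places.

p = 0.1886

ωT = 4.2118·0.313 = 1.318293; cosh(ωT) = 2.002315, sinh(ωT) = 1.734723
x(T) = p + (x₀−p)·cosh(ωT) + (ẋ₀/ω)·sinh(ωT) ⇒ p·(1 − cosh) = x(T) − x₀·cosh − (ẋ₀/ω)·sinh
numerator   = -0.3250 − (-0.0340)·2.002315 − (-0.1647/4.2118)·1.734723 = -0.189086
denominator = 1 − 2.002315 = -1.002315
p = -0.189086 / -1.002315 = 0.1886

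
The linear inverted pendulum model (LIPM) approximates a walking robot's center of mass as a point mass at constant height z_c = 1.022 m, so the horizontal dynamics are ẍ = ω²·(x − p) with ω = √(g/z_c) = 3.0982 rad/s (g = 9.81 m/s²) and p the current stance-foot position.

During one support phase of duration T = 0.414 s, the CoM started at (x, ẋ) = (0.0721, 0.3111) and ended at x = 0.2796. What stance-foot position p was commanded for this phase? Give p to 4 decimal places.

ωT = 3.0982·0.414 = 1.282655; cosh(ωT) = 1.941750, sinh(ωT) = 1.664450
x(T) = p + (x₀−p)·cosh(ωT) + (ẋ₀/ω)·sinh(ωT) ⇒ p·(1 − cosh) = x(T) − x₀·cosh − (ẋ₀/ω)·sinh
numerator   = 0.2796 − (0.0721)·1.941750 − (0.3111/3.0982)·1.664450 = -0.027533
denominator = 1 − 1.941750 = -0.941750
p = -0.027533 / -0.941750 = 0.0292

p = 0.0292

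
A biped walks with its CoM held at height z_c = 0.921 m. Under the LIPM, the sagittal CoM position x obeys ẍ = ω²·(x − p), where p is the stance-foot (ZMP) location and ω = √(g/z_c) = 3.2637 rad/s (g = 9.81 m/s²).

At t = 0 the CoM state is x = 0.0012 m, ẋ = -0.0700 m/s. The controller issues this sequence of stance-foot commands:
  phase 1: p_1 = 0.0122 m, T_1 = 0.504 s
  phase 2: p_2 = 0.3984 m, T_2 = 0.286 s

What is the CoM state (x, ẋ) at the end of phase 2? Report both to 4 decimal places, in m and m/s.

x = -0.3820, ẋ = -2.0539

phase 1: p=0.0122, T=0.504, ωT=1.644905, cosh=2.686774, sinh=2.493743; start (x,ẋ)=(0.001200, -0.070000) → end (x,ẋ)=(-0.070840, -0.277601)
phase 2: p=0.3984, T=0.286, ωT=0.933418, cosh=1.468197, sinh=1.074990; start (x,ẋ)=(-0.070840, -0.277601) → end (x,ẋ)=(-0.381973, -2.053878)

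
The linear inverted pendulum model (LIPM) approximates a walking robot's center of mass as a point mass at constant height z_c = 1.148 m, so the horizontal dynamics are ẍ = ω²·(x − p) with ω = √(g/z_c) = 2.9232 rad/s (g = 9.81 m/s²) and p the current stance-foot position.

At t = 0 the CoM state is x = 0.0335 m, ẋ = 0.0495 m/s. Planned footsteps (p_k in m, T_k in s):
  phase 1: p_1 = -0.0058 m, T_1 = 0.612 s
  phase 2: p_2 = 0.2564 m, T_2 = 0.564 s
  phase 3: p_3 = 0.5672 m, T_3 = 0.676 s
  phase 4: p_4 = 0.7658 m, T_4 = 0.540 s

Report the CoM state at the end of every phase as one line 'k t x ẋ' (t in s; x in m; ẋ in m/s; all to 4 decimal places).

1 0.6120 0.1643 0.4863
2 1.1760 0.4247 0.6371
3 1.8520 0.8143 0.8683
4 2.3920 1.5776 2.5230

phase 1: p=-0.0058, T=0.612, ωT=1.788998, cosh=3.075292, sinh=2.908164; start (x,ẋ)=(0.033500, 0.049500) → end (x,ẋ)=(0.164304, 0.486322)
phase 2: p=0.2564, T=0.564, ωT=1.648685, cosh=2.696219, sinh=2.503917; start (x,ẋ)=(0.164304, 0.486322) → end (x,ẋ)=(0.424657, 0.637142)
phase 3: p=0.5672, T=0.676, ωT=1.976083, cosh=3.676521, sinh=3.537910; start (x,ẋ)=(0.424657, 0.637142) → end (x,ẋ)=(0.814263, 0.868286)
phase 4: p=0.7658, T=0.540, ωT=1.578528, cosh=2.527047, sinh=2.320768; start (x,ẋ)=(0.814263, 0.868286) → end (x,ẋ)=(1.577612, 2.522974)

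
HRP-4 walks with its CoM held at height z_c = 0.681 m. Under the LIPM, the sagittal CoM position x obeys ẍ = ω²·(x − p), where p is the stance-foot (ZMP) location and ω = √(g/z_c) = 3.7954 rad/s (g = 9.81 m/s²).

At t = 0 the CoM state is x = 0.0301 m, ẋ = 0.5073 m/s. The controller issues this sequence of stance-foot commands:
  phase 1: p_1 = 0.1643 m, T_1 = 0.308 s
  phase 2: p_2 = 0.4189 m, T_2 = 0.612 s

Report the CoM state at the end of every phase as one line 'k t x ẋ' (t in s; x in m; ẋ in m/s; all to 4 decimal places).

phase 1: p=0.1643, T=0.308, ωT=1.168983, cosh=1.764700, sinh=1.454018; start (x,ẋ)=(0.030100, 0.507300) → end (x,ẋ)=(0.121824, 0.154639)
phase 2: p=0.4189, T=0.612, ωT=2.322785, cosh=5.151026, sinh=5.053025; start (x,ẋ)=(0.121824, 0.154639) → end (x,ẋ)=(-0.905467, -4.900851)

1 0.3080 0.1218 0.1546
2 0.9200 -0.9055 -4.9009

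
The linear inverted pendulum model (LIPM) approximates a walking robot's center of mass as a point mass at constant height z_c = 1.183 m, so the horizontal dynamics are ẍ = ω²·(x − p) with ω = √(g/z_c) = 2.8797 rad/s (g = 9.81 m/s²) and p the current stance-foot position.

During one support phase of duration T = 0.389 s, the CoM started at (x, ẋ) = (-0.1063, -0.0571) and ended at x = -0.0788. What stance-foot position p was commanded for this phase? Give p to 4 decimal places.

p = -0.1848

ωT = 2.8797·0.389 = 1.120203; cosh(ωT) = 1.695845, sinh(ωT) = 1.369632
x(T) = p + (x₀−p)·cosh(ωT) + (ẋ₀/ω)·sinh(ωT) ⇒ p·(1 − cosh) = x(T) − x₀·cosh − (ẋ₀/ω)·sinh
numerator   = -0.0788 − (-0.1063)·1.695845 − (-0.0571/2.8797)·1.369632 = 0.128626
denominator = 1 − 1.695845 = -0.695845
p = 0.128626 / -0.695845 = -0.1848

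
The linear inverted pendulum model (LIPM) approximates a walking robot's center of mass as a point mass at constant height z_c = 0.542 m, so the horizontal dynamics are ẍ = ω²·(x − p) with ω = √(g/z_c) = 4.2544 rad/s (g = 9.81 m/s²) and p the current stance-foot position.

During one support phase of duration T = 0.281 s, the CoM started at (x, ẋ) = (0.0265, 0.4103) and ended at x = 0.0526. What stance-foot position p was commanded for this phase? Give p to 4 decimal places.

ωT = 4.2544·0.281 = 1.195486; cosh(ωT) = 1.803861, sinh(ωT) = 1.501304
x(T) = p + (x₀−p)·cosh(ωT) + (ẋ₀/ω)·sinh(ωT) ⇒ p·(1 − cosh) = x(T) − x₀·cosh − (ẋ₀/ω)·sinh
numerator   = 0.0526 − (0.0265)·1.803861 − (0.4103/4.2544)·1.501304 = -0.139990
denominator = 1 − 1.803861 = -0.803861
p = -0.139990 / -0.803861 = 0.1741

p = 0.1741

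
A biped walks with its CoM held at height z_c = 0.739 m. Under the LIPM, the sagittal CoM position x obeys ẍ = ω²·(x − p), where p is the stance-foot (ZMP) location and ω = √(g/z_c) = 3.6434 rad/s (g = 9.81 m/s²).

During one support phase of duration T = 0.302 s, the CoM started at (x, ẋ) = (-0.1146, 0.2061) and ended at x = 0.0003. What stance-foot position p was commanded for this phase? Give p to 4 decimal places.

p = -0.1734

ωT = 3.6434·0.302 = 1.100307; cosh(ωT) = 1.668928, sinh(ωT) = 1.336159
x(T) = p + (x₀−p)·cosh(ωT) + (ẋ₀/ω)·sinh(ωT) ⇒ p·(1 − cosh) = x(T) − x₀·cosh − (ẋ₀/ω)·sinh
numerator   = 0.0003 − (-0.1146)·1.668928 − (0.2061/3.6434)·1.336159 = 0.115975
denominator = 1 − 1.668928 = -0.668928
p = 0.115975 / -0.668928 = -0.1734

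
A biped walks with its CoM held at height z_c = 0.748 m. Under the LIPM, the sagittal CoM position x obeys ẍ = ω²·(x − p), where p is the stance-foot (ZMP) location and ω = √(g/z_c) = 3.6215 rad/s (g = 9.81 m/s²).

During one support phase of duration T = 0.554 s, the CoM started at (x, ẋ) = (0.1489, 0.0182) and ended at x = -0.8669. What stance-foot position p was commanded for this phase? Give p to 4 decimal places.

ωT = 3.6215·0.554 = 2.006311; cosh(ωT) = 3.785160, sinh(ωT) = 3.650676
x(T) = p + (x₀−p)·cosh(ωT) + (ẋ₀/ω)·sinh(ωT) ⇒ p·(1 − cosh) = x(T) − x₀·cosh − (ẋ₀/ω)·sinh
numerator   = -0.8669 − (0.1489)·3.785160 − (0.0182/3.6215)·3.650676 = -1.448857
denominator = 1 − 3.785160 = -2.785160
p = -1.448857 / -2.785160 = 0.5202

p = 0.5202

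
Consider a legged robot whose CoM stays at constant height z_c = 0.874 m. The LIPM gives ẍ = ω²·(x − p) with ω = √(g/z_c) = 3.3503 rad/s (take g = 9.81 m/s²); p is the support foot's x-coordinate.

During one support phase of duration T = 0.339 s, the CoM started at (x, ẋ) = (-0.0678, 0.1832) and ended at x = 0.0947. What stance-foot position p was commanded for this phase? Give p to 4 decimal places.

p = -0.1879

ωT = 3.3503·0.339 = 1.135752; cosh(ωT) = 1.717347, sinh(ωT) = 1.396166
x(T) = p + (x₀−p)·cosh(ωT) + (ẋ₀/ω)·sinh(ωT) ⇒ p·(1 − cosh) = x(T) − x₀·cosh − (ẋ₀/ω)·sinh
numerator   = 0.0947 − (-0.0678)·1.717347 − (0.1832/3.3503)·1.396166 = 0.134791
denominator = 1 − 1.717347 = -0.717347
p = 0.134791 / -0.717347 = -0.1879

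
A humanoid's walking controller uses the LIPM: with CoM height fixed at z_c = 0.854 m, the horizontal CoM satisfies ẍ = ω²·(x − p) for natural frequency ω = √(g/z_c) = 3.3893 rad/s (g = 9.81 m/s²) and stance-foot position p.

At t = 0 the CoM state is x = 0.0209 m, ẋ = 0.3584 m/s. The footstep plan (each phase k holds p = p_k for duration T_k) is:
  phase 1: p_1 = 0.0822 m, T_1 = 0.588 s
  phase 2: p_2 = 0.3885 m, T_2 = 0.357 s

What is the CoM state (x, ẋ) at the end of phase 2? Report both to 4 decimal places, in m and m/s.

x = 0.3726, ẋ = 0.2787

phase 1: p=0.0822, T=0.588, ωT=1.992908, cosh=3.736570, sinh=3.600271; start (x,ẋ)=(0.020900, 0.358400) → end (x,ẋ)=(0.233857, 0.591180)
phase 2: p=0.3885, T=0.357, ωT=1.209980, cosh=1.825811, sinh=1.527607; start (x,ẋ)=(0.233857, 0.591180) → end (x,ẋ)=(0.372605, 0.278716)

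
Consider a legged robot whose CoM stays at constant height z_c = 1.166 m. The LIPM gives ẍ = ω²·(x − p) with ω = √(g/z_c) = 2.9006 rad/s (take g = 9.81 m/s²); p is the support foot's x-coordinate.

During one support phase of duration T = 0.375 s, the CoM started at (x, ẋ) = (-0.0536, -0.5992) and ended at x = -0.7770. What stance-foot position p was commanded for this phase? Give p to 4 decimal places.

p = 0.6389

ωT = 2.9006·0.375 = 1.087725; cosh(ωT) = 1.652249, sinh(ωT) = 1.315267
x(T) = p + (x₀−p)·cosh(ωT) + (ẋ₀/ω)·sinh(ωT) ⇒ p·(1 − cosh) = x(T) − x₀·cosh − (ẋ₀/ω)·sinh
numerator   = -0.7770 − (-0.0536)·1.652249 − (-0.5992/2.9006)·1.315267 = -0.416734
denominator = 1 − 1.652249 = -0.652249
p = -0.416734 / -0.652249 = 0.6389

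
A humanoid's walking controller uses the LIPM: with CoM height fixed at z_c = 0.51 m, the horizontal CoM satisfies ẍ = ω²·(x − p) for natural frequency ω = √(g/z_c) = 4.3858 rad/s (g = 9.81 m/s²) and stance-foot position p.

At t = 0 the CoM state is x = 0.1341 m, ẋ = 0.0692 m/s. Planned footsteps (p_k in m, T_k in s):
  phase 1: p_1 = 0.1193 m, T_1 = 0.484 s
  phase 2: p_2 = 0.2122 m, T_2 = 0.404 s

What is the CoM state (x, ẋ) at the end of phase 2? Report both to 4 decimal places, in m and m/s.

x = 0.6823, ẋ = 2.1312

phase 1: p=0.1193, T=0.484, ωT=2.122727, cosh=4.236797, sinh=4.117092; start (x,ẋ)=(0.134100, 0.069200) → end (x,ẋ)=(0.246965, 0.560426)
phase 2: p=0.2122, T=0.404, ωT=1.771863, cosh=3.025909, sinh=2.855893; start (x,ẋ)=(0.246965, 0.560426) → end (x,ẋ)=(0.682327, 2.131242)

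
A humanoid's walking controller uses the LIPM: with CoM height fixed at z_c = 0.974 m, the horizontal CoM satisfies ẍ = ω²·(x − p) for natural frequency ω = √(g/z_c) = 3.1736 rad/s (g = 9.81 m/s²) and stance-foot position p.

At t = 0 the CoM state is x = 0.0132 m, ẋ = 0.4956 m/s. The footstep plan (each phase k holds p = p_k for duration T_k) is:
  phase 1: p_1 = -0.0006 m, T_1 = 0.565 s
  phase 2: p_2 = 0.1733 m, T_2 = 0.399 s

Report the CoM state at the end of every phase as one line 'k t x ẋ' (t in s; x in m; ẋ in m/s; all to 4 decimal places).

1 0.5650 0.4981 1.6579
2 0.9640 1.6483 4.8577

phase 1: p=-0.0006, T=0.565, ωT=1.793084, cosh=3.087199, sinh=2.920753; start (x,ẋ)=(0.013200, 0.495600) → end (x,ẋ)=(0.498118, 1.657932)
phase 2: p=0.1733, T=0.399, ωT=1.266266, cosh=1.914732, sinh=1.632850; start (x,ẋ)=(0.498118, 1.657932) → end (x,ẋ)=(1.648263, 4.857708)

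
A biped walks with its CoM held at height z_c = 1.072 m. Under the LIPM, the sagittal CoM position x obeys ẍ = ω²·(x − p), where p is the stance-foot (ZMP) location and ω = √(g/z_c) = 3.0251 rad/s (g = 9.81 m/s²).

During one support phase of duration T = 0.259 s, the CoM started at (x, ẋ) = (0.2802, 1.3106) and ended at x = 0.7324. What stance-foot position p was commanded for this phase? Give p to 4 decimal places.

p = 0.0420

ωT = 3.0251·0.259 = 0.783501; cosh(ωT) = 1.322963, sinh(ωT) = 0.866159
x(T) = p + (x₀−p)·cosh(ωT) + (ẋ₀/ω)·sinh(ωT) ⇒ p·(1 − cosh) = x(T) − x₀·cosh − (ẋ₀/ω)·sinh
numerator   = 0.7324 − (0.2802)·1.322963 − (1.3106/3.0251)·0.866159 = -0.013551
denominator = 1 − 1.322963 = -0.322963
p = -0.013551 / -0.322963 = 0.0420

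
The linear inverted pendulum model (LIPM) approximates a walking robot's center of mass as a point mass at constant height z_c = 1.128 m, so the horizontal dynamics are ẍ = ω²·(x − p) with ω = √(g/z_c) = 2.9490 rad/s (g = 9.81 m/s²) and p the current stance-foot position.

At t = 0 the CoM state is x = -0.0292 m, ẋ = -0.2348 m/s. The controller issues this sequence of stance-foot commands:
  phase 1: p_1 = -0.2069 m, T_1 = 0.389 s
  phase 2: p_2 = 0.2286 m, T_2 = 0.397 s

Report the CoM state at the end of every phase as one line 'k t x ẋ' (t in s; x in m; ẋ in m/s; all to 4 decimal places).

1 0.3890 -0.0116 0.3350
2 0.7860 -0.0304 -0.4402

phase 1: p=-0.2069, T=0.389, ωT=1.147161, cosh=1.733388, sinh=1.415851; start (x,ẋ)=(-0.029200, -0.234800) → end (x,ẋ)=(-0.011607, 0.334959)
phase 2: p=0.2286, T=0.397, ωT=1.170753, cosh=1.767277, sinh=1.457143; start (x,ẋ)=(-0.011607, 0.334959) → end (x,ẋ)=(-0.030404, -0.440233)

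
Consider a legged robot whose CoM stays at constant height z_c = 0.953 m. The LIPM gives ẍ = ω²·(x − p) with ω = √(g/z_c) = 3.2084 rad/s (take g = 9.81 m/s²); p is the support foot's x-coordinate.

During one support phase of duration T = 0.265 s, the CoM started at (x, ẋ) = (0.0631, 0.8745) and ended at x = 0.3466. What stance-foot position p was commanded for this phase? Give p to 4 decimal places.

p = 0.0037

ωT = 3.2084·0.265 = 0.850226; cosh(ωT) = 1.383747, sinh(ωT) = 0.956429
x(T) = p + (x₀−p)·cosh(ωT) + (ẋ₀/ω)·sinh(ωT) ⇒ p·(1 − cosh) = x(T) − x₀·cosh − (ẋ₀/ω)·sinh
numerator   = 0.3466 − (0.0631)·1.383747 − (0.8745/3.2084)·0.956429 = -0.001404
denominator = 1 − 1.383747 = -0.383747
p = -0.001404 / -0.383747 = 0.0037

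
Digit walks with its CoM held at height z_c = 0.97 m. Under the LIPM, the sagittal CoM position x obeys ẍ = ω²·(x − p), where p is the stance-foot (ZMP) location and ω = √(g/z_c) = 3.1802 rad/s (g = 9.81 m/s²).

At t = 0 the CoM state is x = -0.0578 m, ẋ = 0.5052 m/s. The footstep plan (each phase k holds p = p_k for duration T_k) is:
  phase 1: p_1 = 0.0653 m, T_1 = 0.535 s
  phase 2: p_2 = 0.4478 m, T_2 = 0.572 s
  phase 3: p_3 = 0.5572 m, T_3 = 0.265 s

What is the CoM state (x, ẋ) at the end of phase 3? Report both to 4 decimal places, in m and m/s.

x = -0.9440, ẋ = -4.5281

phase 1: p=0.0653, T=0.535, ωT=1.701407, cosh=2.832041, sinh=2.649614; start (x,ẋ)=(-0.057800, 0.505200) → end (x,ẋ)=(0.137588, 0.393469)
phase 2: p=0.4478, T=0.572, ωT=1.819074, cosh=3.164162, sinh=3.001986; start (x,ẋ)=(0.137588, 0.393469) → end (x,ẋ)=(-0.162341, -1.716568)
phase 3: p=0.5572, T=0.265, ωT=0.842753, cosh=1.376638, sinh=0.946115; start (x,ẋ)=(-0.162341, -1.716568) → end (x,ẋ)=(-0.944030, -4.528073)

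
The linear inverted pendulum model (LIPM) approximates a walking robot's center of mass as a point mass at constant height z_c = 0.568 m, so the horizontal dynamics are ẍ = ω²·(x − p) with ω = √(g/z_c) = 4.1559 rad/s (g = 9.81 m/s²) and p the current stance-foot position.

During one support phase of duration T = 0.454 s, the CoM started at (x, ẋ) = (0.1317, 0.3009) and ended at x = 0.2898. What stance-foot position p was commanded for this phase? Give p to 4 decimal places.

p = 0.1634

ωT = 4.1559·0.454 = 1.886779; cosh(ωT) = 3.374819, sinh(ωT) = 3.223260
x(T) = p + (x₀−p)·cosh(ωT) + (ẋ₀/ω)·sinh(ωT) ⇒ p·(1 − cosh) = x(T) − x₀·cosh − (ẋ₀/ω)·sinh
numerator   = 0.2898 − (0.1317)·3.374819 − (0.3009/4.1559)·3.223260 = -0.388038
denominator = 1 − 3.374819 = -2.374819
p = -0.388038 / -2.374819 = 0.1634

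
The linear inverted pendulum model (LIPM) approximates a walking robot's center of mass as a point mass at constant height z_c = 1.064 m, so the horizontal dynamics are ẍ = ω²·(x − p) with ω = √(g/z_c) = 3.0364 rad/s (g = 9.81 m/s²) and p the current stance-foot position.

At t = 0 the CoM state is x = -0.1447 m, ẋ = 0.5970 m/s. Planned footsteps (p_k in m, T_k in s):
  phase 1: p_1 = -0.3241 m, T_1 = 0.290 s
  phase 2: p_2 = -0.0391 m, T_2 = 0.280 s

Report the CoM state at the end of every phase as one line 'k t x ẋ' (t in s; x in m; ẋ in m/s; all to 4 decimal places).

1 0.2900 0.1259 1.3879
2 0.5700 0.6263 2.3995

phase 1: p=-0.3241, T=0.290, ωT=0.880556, cosh=1.413396, sinh=0.998844; start (x,ẋ)=(-0.144700, 0.597000) → end (x,ẋ)=(0.125850, 1.387898)
phase 2: p=-0.0391, T=0.280, ωT=0.850192, cosh=1.383714, sinh=0.956382; start (x,ẋ)=(0.125850, 1.387898) → end (x,ẋ)=(0.626294, 2.399464)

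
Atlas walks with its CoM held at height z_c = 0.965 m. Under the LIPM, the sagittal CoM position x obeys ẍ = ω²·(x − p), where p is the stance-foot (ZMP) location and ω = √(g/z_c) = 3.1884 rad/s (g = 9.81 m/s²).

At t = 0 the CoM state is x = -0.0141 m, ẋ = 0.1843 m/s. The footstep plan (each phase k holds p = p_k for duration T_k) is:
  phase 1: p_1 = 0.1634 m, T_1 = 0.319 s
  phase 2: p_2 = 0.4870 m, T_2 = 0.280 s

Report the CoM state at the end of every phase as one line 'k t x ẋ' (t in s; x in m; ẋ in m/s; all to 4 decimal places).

1 0.3190 -0.0446 -0.3920
2 0.5990 -0.3959 -2.2813

phase 1: p=0.1634, T=0.319, ωT=1.017100, cosh=1.563403, sinh=1.201760; start (x,ẋ)=(-0.014100, 0.184300) → end (x,ẋ)=(-0.044638, -0.391990)
phase 2: p=0.4870, T=0.280, ωT=0.892752, cosh=1.425684, sinh=1.016157; start (x,ẋ)=(-0.044638, -0.391990) → end (x,ẋ)=(-0.395877, -2.281316)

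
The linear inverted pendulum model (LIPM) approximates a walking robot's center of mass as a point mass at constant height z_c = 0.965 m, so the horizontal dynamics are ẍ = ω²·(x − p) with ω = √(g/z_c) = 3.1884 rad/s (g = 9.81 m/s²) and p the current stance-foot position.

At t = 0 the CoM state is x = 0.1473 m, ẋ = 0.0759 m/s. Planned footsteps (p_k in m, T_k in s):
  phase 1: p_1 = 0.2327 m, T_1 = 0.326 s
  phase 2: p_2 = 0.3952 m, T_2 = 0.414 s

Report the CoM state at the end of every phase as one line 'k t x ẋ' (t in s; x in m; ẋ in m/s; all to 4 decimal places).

phase 1: p=0.2327, T=0.326, ωT=1.039418, cosh=1.590616, sinh=1.236956; start (x,ẋ)=(0.147300, 0.075900) → end (x,ẋ)=(0.126307, -0.216082)
phase 2: p=0.3952, T=0.414, ωT=1.319998, cosh=2.005274, sinh=1.738138; start (x,ẋ)=(0.126307, -0.216082) → end (x,ẋ)=(-0.261800, -1.923476)

1 0.3260 0.1263 -0.2161
2 0.7400 -0.2618 -1.9235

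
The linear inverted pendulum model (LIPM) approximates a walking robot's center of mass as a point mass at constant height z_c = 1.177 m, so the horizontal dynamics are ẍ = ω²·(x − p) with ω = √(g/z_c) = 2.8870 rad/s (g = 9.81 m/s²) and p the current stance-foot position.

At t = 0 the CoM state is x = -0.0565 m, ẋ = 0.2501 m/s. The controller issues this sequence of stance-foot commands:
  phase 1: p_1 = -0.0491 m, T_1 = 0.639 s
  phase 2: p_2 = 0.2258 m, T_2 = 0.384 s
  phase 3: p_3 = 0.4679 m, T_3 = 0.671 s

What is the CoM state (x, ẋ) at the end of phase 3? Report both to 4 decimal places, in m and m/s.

x = 1.9835, ẋ = 4.5160

phase 1: p=-0.0491, T=0.639, ωT=1.844793, cosh=3.242424, sinh=3.084366; start (x,ẋ)=(-0.056500, 0.250100) → end (x,ẋ)=(0.194104, 0.745036)
phase 2: p=0.2258, T=0.384, ωT=1.108608, cosh=1.680078, sinh=1.350060; start (x,ẋ)=(0.194104, 0.745036) → end (x,ẋ)=(0.520952, 1.128179)
phase 3: p=0.4679, T=0.671, ωT=1.937177, cosh=3.541622, sinh=3.397512; start (x,ẋ)=(0.520952, 1.128179) → end (x,ẋ)=(1.983469, 4.515956)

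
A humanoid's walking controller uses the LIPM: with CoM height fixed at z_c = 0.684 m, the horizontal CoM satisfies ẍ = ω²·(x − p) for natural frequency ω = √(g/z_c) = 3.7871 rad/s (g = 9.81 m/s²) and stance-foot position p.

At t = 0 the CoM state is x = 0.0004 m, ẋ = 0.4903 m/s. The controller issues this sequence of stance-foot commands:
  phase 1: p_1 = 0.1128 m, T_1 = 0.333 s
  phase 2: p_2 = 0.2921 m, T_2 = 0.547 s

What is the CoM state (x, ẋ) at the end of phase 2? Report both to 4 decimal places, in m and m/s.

phase 1: p=0.1128, T=0.333, ωT=1.261104, cosh=1.906329, sinh=1.622988; start (x,ẋ)=(0.000400, 0.490300) → end (x,ẋ)=(0.108650, 0.243816)
phase 2: p=0.2921, T=0.547, ωT=2.071544, cosh=4.031529, sinh=3.905537; start (x,ẋ)=(0.108650, 0.243816) → end (x,ẋ)=(-0.196043, -1.730395)

x = -0.1960, ẋ = -1.7304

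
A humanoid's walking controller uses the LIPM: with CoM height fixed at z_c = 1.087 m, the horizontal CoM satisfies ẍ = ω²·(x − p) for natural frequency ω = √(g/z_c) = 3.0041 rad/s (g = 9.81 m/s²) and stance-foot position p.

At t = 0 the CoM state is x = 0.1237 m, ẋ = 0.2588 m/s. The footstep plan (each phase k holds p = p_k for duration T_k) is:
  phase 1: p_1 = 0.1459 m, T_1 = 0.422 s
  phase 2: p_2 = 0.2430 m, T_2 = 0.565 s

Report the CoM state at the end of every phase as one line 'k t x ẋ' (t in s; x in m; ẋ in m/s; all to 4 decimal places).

phase 1: p=0.1459, T=0.422, ωT=1.267730, cosh=1.917125, sinh=1.635655; start (x,ẋ)=(0.123700, 0.258800) → end (x,ẋ)=(0.244250, 0.387068)
phase 2: p=0.2430, T=0.565, ωT=1.697316, cosh=2.821226, sinh=2.638052; start (x,ẋ)=(0.244250, 0.387068) → end (x,ẋ)=(0.586430, 1.101911)

1 0.4220 0.2442 0.3871
2 0.9870 0.5864 1.1019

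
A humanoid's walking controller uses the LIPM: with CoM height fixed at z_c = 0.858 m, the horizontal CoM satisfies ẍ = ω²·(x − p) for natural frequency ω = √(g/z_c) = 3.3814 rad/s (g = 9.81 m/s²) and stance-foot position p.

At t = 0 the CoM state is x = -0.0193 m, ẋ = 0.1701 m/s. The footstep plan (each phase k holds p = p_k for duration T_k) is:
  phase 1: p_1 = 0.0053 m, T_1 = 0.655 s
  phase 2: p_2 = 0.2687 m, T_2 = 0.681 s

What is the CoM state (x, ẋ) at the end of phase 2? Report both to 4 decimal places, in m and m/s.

phase 1: p=0.0053, T=0.655, ωT=2.214817, cosh=4.634453, sinh=4.525280; start (x,ẋ)=(-0.019300, 0.170100) → end (x,ẋ)=(0.118935, 0.411897)
phase 2: p=0.2687, T=0.681, ωT=2.302733, cosh=5.050734, sinh=4.950749; start (x,ẋ)=(0.118935, 0.411897) → end (x,ẋ)=(0.115339, -0.426757)

x = 0.1153, ẋ = -0.4268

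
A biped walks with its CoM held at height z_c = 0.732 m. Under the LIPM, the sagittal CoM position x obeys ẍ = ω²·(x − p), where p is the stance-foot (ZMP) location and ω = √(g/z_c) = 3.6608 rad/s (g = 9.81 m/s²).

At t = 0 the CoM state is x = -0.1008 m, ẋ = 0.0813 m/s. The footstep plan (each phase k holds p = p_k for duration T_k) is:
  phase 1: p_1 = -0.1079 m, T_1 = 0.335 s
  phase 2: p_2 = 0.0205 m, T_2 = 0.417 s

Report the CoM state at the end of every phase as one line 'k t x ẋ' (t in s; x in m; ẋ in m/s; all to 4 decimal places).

phase 1: p=-0.1079, T=0.335, ωT=1.226368, cosh=1.851091, sinh=1.557735; start (x,ẋ)=(-0.100800, 0.081300) → end (x,ẋ)=(-0.060163, 0.190982)
phase 2: p=0.0205, T=0.417, ωT=1.526554, cosh=2.409786, sinh=2.192502; start (x,ẋ)=(-0.060163, 0.190982) → end (x,ẋ)=(-0.059498, -0.187198)

1 0.3350 -0.0602 0.1910
2 0.7520 -0.0595 -0.1872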